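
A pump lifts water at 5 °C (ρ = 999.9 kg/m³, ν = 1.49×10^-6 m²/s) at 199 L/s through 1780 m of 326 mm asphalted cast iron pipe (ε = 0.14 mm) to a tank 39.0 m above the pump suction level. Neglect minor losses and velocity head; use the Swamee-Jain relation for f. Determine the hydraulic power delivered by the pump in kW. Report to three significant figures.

V = 4Q/(πD²) = 2.384 m/s; Re = 5.22×10^5; ε/D = 4.29×10^-4; f = 0.01728
h_f = f(L/D)V²/2g = 27.33 m
Total head H = z + h_f = 39.0 + 27.33 = 66.33 m
P_hyd = ρgQH = 999.9·9.81·0.199·66.33 = 129.5 kW

P_hyd ≈ 129 kW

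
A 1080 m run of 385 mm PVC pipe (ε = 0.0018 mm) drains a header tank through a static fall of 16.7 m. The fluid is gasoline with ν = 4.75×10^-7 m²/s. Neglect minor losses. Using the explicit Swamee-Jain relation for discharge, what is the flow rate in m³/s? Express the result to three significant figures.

Q ≈ 0.397 m³/s

Swamee-Jain (Type II): Q = -0.965·√(gD⁵h_f/L)·ln[ε/(3.7D) + √(3.17ν²L/(gD³h_f))]
√(gD⁵h_f/L) = √(9.81·0.385⁵·16.7/1080) = 0.03582
ε/(3.7D) = 1.26×10^-6; √(3.17ν²L/(gD³h_f)) = 9.09×10^-6
Q = -0.965·0.03582·ln(1.035×10^-5) = 0.3968 m³/s
Check: V = 3.41 m/s, Re = 2.76×10^6, f = 0.01007, h_f = 16.7 m ≈ 16.7 m ✓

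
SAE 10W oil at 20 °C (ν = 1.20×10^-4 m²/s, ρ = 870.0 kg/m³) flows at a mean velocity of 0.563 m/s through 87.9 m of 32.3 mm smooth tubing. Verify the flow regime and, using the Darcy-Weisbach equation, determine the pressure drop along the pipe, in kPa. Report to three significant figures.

Re = VD/ν = 0.563·0.03230/1.20×10^-4 = 152 → laminar (Re < 2300)
f = 64/Re = 0.4223
h_f = f(L/D)V²/(2g) = 0.4223·(87.9/0.03230)·0.563²/(2·9.81) = 18.57 m
Δp = ρg·h_f = 870.0·9.81·18.57 = 158.5 kPa

Δp ≈ 158 kPa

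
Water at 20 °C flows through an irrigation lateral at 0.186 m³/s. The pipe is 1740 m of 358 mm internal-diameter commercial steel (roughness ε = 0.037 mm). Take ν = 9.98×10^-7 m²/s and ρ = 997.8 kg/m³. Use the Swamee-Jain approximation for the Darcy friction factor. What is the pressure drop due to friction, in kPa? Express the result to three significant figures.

Δp ≈ 117 kPa

V = 4Q/(πD²) = 4·0.186/(π·0.358²) = 1.848 m/s
Re = VD/ν = 1.848·0.358/9.98×10^-7 = 6.63×10^5 → turbulent
ε/D = 0.037/358 = 1.03×10^-4
Swamee-Jain: f = 0.01407
h_f = f(L/D)V²/(2g) = 0.01407·(1740/0.358)·1.848²/(2·9.81) = 11.90 m
Δp = ρg·h_f = 997.8·9.81·11.90 = 116.5 kPa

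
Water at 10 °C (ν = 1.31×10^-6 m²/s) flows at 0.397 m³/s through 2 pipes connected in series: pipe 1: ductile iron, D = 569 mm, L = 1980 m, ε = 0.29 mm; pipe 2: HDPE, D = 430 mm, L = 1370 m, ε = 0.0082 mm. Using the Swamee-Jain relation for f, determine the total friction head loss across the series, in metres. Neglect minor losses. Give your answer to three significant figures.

H ≈ 22.5 m

Pipe 1: V = 1.561 m/s, Re = 6.78×10^5, ε/D = 5.10×10^-4, f = 0.01760, h_1 = f(L/D)V²/2g = 7.608 m
Pipe 2: V = 2.734 m/s, Re = 8.97×10^5, ε/D = 1.91×10^-5, f = 0.01225, h_2 = f(L/D)V²/2g = 14.86 m
Series → Q common, losses add: H = Σh = 22.47 m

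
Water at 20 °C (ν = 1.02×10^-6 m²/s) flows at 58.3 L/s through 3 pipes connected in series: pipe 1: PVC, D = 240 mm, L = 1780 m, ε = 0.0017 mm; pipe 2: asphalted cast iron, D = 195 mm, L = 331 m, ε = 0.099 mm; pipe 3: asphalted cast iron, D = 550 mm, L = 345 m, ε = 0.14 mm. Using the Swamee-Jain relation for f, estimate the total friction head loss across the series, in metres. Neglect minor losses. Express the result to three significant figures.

Pipe 1: V = 1.289 m/s, Re = 3.03×10^5, ε/D = 7.08×10^-6, f = 0.01443, h_1 = f(L/D)V²/2g = 9.059 m
Pipe 2: V = 1.952 m/s, Re = 3.73×10^5, ε/D = 5.08×10^-4, f = 0.01811, h_2 = f(L/D)V²/2g = 5.972 m
Pipe 3: V = 0.2454 m/s, Re = 1.32×10^5, ε/D = 2.55×10^-4, f = 0.01848, h_3 = f(L/D)V²/2g = 0.03558 m
Series → Q common, losses add: H = Σh = 15.07 m

H ≈ 15.1 m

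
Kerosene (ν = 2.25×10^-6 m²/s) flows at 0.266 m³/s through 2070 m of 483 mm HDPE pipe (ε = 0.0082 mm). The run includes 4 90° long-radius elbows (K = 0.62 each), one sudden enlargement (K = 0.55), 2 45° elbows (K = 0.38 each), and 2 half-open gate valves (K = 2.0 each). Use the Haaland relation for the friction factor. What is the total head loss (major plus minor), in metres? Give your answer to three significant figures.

V = 4Q/(πD²) = 1.452 m/s; V²/2g = 0.1074 m
Re = 3.12×10^5, ε/D = 1.70×10^-5 → f = 0.01438 (Haaland)
Major: h_f = f(L/D)·V²/2g = 0.01438·4286·0.1074 = 6.622 m
Minor: ΣK = 7.79; h_m = ΣK·V²/2g = 0.8368 m
Total H_L = 6.622 + 0.8368 = 7.459 m

H_L ≈ 7.46 m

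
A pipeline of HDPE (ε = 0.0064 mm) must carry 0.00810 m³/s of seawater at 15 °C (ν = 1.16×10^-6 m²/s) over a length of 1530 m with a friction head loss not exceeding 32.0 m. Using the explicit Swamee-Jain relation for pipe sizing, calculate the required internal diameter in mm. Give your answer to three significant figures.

D ≈ 87.1 mm

Swamee-Jain (Type III): D = 0.66·[ε^1.25·(LQ²/(gh_f))^4.75 + ν·Q^9.4·(L/(gh_f))^5.2]^0.04
LQ²/(gh_f) = 3.198×10^-4; L/(gh_f) = 4.874
Term 1 = ε^1.25·(…)^4.75 = 8.05×10^-24; Term 2 = ν·Q^9.4·(…)^5.2 = 9.58×10^-23
D = 0.66·(8.05×10^-24 + 9.58×10^-23)^0.04 = 0.08713 m = 87.1 mm
Check: V = 1.36 m/s, Re = 1.02×10^5, f = 0.01823, h_f = 30.1 m ≈ 32.0 m ✓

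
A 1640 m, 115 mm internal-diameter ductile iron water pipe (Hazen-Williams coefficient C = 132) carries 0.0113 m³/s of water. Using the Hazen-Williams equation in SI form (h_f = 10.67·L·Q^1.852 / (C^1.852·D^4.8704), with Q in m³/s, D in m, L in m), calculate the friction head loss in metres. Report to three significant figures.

h_f = 10.67·1640·0.0113^1.852 / (132^1.852·0.115^4.8704) = 19.27 m

h_f ≈ 19.3 m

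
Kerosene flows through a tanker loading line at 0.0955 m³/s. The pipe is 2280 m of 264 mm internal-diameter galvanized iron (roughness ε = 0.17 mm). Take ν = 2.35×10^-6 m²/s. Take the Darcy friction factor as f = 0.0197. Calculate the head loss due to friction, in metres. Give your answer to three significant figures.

V = 4Q/(πD²) = 4·0.0955/(π·0.264²) = 1.745 m/s
h_f = f(L/D)V²/(2g) = 0.01970·(2280/0.264)·1.745²/(2·9.81) = 26.39 m

h_f ≈ 26.4 m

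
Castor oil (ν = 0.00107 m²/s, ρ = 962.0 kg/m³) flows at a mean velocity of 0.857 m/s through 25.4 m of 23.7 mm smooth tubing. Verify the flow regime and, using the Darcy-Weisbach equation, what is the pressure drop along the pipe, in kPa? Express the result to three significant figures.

Re = VD/ν = 0.857·0.02370/0.00107 = 19.0 → laminar (Re < 2300)
f = 64/Re = 3.372
h_f = f(L/D)V²/(2g) = 3.372·(25.4/0.02370)·0.857²/(2·9.81) = 135.3 m
Δp = ρg·h_f = 962.0·9.81·135.3 = 1277 kPa

Δp ≈ 1280 kPa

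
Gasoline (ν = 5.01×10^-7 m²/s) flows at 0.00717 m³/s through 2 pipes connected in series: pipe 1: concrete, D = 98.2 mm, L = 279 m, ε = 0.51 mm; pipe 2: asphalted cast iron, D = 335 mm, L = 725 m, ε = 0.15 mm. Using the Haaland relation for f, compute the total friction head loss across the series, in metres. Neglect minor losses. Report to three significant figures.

Pipe 1: V = 0.9467 m/s, Re = 1.86×10^5, ε/D = 0.00519, f = 0.03123, h_1 = f(L/D)V²/2g = 4.054 m
Pipe 2: V = 0.08135 m/s, Re = 5.44×10^4, ε/D = 4.48×10^-4, f = 0.02177, h_2 = f(L/D)V²/2g = 0.01589 m
Series → Q common, losses add: H = Σh = 4.070 m

H ≈ 4.07 m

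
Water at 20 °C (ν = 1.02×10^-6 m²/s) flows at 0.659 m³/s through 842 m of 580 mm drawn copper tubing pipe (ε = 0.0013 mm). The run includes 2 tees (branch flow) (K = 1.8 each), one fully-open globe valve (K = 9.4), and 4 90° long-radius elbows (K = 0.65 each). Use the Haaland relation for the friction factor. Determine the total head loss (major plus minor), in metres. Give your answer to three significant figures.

H_L ≈ 10.0 m

V = 4Q/(πD²) = 2.494 m/s; V²/2g = 0.3171 m
Re = 1.42×10^6, ε/D = 2.24×10^-6 → f = 0.01098 (Haaland)
Major: h_f = f(L/D)·V²/2g = 0.01098·1452·0.3171 = 5.054 m
Minor: ΣK = 15.6; h_m = ΣK·V²/2g = 4.947 m
Total H_L = 5.054 + 4.947 = 10.00 m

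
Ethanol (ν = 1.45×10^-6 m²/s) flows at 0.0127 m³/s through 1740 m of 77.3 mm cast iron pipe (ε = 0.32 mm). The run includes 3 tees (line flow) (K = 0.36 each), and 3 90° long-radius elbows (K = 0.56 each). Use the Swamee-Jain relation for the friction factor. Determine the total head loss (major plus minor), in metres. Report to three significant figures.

H_L ≈ 250 m

V = 4Q/(πD²) = 2.706 m/s; V²/2g = 0.3733 m
Re = 1.44×10^5, ε/D = 0.00414 → f = 0.02966 (Swamee-Jain)
Major: h_f = f(L/D)·V²/2g = 0.02966·22510·0.3733 = 249.2 m
Minor: ΣK = 2.76; h_m = ΣK·V²/2g = 1.030 m
Total H_L = 249.2 + 1.030 = 250.2 m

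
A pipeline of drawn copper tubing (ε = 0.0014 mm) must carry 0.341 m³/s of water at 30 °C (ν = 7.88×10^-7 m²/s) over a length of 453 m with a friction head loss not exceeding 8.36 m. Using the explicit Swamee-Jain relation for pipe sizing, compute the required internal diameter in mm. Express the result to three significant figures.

D ≈ 359 mm

Swamee-Jain (Type III): D = 0.66·[ε^1.25·(LQ²/(gh_f))^4.75 + ν·Q^9.4·(L/(gh_f))^5.2]^0.04
LQ²/(gh_f) = 0.6423; L/(gh_f) = 5.524
Term 1 = ε^1.25·(…)^4.75 = 5.88×10^-9; Term 2 = ν·Q^9.4·(…)^5.2 = 2.31×10^-7
D = 0.66·(5.88×10^-9 + 2.31×10^-7)^0.04 = 0.3585 m = 359 mm
Check: V = 3.38 m/s, Re = 1.54×10^6, f = 0.01094, h_f = 8.04 m ≈ 8.36 m ✓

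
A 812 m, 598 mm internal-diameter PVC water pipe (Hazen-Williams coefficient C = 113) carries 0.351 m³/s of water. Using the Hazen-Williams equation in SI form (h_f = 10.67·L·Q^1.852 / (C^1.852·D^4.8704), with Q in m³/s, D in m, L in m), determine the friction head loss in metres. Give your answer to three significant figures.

h_f ≈ 2.40 m

h_f = 10.67·812·0.351^1.852 / (113^1.852·0.598^4.8704) = 2.404 m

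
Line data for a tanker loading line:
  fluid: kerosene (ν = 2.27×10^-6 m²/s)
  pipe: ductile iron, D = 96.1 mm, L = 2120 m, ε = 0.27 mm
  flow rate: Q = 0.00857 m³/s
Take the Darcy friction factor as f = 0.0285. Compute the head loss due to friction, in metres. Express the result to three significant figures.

h_f ≈ 44.7 m

V = 4Q/(πD²) = 4·0.00857/(π·0.0961²) = 1.182 m/s
h_f = f(L/D)V²/(2g) = 0.02850·(2120/0.0961)·1.182²/(2·9.81) = 44.73 m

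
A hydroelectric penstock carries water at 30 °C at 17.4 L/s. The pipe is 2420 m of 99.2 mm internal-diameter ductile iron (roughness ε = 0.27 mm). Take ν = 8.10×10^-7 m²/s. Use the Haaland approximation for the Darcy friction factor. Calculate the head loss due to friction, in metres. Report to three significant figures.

V = 4Q/(πD²) = 4·0.0174/(π·0.0992²) = 2.251 m/s
Re = VD/ν = 2.251·0.0992/8.10×10^-7 = 2.76×10^5 → turbulent
ε/D = 0.27/99.2 = 0.00272
Haaland: f = 0.02598
h_f = f(L/D)V²/(2g) = 0.02598·(2420/0.0992)·2.251²/(2·9.81) = 163.7 m

h_f ≈ 164 m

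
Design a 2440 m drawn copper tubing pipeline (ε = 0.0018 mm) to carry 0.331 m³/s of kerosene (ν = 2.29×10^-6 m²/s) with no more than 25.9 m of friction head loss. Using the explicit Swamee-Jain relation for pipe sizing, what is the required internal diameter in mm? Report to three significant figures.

D ≈ 415 mm

Swamee-Jain (Type III): D = 0.66·[ε^1.25·(LQ²/(gh_f))^4.75 + ν·Q^9.4·(L/(gh_f))^5.2]^0.04
LQ²/(gh_f) = 1.052; L/(gh_f) = 9.603
Term 1 = ε^1.25·(…)^4.75 = 8.39×10^-8; Term 2 = ν·Q^9.4·(…)^5.2 = 9.01×10^-6
D = 0.66·(8.39×10^-8 + 9.01×10^-6)^0.04 = 0.4149 m = 415 mm
Check: V = 2.45 m/s, Re = 4.44×10^5, f = 0.01344, h_f = 24.2 m ≈ 25.9 m ✓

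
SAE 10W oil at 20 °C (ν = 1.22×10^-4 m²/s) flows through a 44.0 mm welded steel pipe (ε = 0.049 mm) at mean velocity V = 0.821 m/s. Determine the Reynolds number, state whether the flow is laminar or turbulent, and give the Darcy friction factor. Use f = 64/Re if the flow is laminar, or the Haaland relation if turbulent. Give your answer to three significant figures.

Re = VD/ν = 0.8210·0.0440/1.22×10^-4 = 296
Re < 2300 → laminar → f = 64/Re = 0.2161

Re ≈ 296; laminar; f = 64/Re ≈ 0.216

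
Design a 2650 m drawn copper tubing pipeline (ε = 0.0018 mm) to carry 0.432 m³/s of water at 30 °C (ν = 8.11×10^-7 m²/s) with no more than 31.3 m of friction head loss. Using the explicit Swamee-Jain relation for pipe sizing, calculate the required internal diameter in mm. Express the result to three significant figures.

Swamee-Jain (Type III): D = 0.66·[ε^1.25·(LQ²/(gh_f))^4.75 + ν·Q^9.4·(L/(gh_f))^5.2]^0.04
LQ²/(gh_f) = 1.611; L/(gh_f) = 8.630
Term 1 = ε^1.25·(…)^4.75 = 6.34×10^-7; Term 2 = ν·Q^9.4·(…)^5.2 = 2.24×10^-5
D = 0.66·(6.34×10^-7 + 2.24×10^-5)^0.04 = 0.4306 m = 431 mm
Check: V = 2.97 m/s, Re = 1.58×10^6, f = 0.01091, h_f = 30.1 m ≈ 31.3 m ✓

D ≈ 431 mm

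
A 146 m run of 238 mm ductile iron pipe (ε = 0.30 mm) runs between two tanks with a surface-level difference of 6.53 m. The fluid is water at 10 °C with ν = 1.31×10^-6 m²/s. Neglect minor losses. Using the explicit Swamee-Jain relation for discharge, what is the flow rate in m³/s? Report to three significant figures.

Q ≈ 0.140 m³/s

Swamee-Jain (Type II): Q = -0.965·√(gD⁵h_f/L)·ln[ε/(3.7D) + √(3.17ν²L/(gD³h_f))]
√(gD⁵h_f/L) = √(9.81·0.238⁵·6.53/146) = 0.01830
ε/(3.7D) = 3.41×10^-4; √(3.17ν²L/(gD³h_f)) = 3.03×10^-5
Q = -0.965·0.01830·ln(3.710×10^-4) = 0.1395 m³/s
Check: V = 3.14 m/s, Re = 5.70×10^5, f = 0.02135, h_f = 6.57 m ≈ 6.53 m ✓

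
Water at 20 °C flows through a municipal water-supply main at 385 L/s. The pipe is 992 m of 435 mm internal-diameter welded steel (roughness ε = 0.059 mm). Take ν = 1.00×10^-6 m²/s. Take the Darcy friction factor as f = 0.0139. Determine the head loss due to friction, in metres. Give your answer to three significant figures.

V = 4Q/(πD²) = 4·0.385/(π·0.435²) = 2.591 m/s
h_f = f(L/D)V²/(2g) = 0.01390·(992/0.435)·2.591²/(2·9.81) = 10.84 m

h_f ≈ 10.8 m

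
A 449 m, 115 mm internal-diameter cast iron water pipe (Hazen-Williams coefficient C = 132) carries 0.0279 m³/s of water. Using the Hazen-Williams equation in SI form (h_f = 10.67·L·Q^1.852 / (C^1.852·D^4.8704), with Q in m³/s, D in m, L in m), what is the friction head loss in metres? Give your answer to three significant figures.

h_f = 10.67·449·0.0279^1.852 / (132^1.852·0.115^4.8704) = 28.13 m

h_f ≈ 28.1 m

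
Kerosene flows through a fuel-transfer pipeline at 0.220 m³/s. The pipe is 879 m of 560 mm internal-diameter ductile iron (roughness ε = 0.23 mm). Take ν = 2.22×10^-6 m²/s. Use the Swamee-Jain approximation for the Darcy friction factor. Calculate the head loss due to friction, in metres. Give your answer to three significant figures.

h_f ≈ 1.16 m

V = 4Q/(πD²) = 4·0.220/(π·0.560²) = 0.8932 m/s
Re = VD/ν = 0.8932·0.560/2.22×10^-6 = 2.25×10^5 → turbulent
ε/D = 0.23/560 = 4.11×10^-4
Swamee-Jain: f = 0.01824
h_f = f(L/D)V²/(2g) = 0.01824·(879/0.560)·0.8932²/(2·9.81) = 1.164 m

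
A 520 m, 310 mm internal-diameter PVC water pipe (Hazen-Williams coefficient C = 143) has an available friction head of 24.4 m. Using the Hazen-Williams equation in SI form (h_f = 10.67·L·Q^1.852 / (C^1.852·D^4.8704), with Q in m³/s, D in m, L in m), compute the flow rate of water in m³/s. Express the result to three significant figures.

Q ≈ 0.351 m³/s

Rearranging: Q = [h_f·C^1.852·D^4.8704 / (10.67·L)]^(1/1.852)
Q = [24.4·143^1.852·0.310^4.8704 / (10.67·520)]^0.540 = 0.3509 m³/s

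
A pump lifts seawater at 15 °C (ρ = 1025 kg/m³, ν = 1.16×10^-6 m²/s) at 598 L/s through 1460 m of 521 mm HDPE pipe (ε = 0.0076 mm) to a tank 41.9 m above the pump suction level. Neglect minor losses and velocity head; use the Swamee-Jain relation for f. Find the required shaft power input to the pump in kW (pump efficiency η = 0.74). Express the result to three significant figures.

V = 4Q/(πD²) = 2.805 m/s; Re = 1.26×10^6; ε/D = 1.46×10^-5; f = 0.01157
h_f = f(L/D)V²/2g = 13.01 m
Total head H = z + h_f = 41.9 + 13.01 = 54.91 m
P_hyd = ρgQH = 1025·9.81·0.598·54.91 = 330.2 kW
P_shaft = P_hyd/η = 330.2/0.74 = 446.2 kW

P_shaft ≈ 446 kW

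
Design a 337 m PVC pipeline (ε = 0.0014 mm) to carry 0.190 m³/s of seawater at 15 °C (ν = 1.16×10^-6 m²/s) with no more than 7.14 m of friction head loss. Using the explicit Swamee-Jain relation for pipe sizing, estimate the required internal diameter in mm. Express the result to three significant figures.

D ≈ 284 mm

Swamee-Jain (Type III): D = 0.66·[ε^1.25·(LQ²/(gh_f))^4.75 + ν·Q^9.4·(L/(gh_f))^5.2]^0.04
LQ²/(gh_f) = 0.1737; L/(gh_f) = 4.811
Term 1 = ε^1.25·(…)^4.75 = 1.18×10^-11; Term 2 = ν·Q^9.4·(…)^5.2 = 6.80×10^-10
D = 0.66·(1.18×10^-11 + 6.80×10^-10)^0.04 = 0.2839 m = 284 mm
Check: V = 3.00 m/s, Re = 7.35×10^5, f = 0.01234, h_f = 6.73 m ≈ 7.14 m ✓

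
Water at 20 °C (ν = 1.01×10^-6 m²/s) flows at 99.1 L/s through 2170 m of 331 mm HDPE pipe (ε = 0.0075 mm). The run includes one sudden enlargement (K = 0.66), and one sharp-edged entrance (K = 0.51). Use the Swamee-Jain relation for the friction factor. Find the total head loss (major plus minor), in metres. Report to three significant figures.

H_L ≈ 6.32 m

V = 4Q/(πD²) = 1.152 m/s; V²/2g = 0.06760 m
Re = 3.77×10^5, ε/D = 2.27×10^-5 → f = 0.01408 (Swamee-Jain)
Major: h_f = f(L/D)·V²/2g = 0.01408·6556·0.06760 = 6.238 m
Minor: ΣK = 1.17; h_m = ΣK·V²/2g = 0.07909 m
Total H_L = 6.238 + 0.07909 = 6.317 m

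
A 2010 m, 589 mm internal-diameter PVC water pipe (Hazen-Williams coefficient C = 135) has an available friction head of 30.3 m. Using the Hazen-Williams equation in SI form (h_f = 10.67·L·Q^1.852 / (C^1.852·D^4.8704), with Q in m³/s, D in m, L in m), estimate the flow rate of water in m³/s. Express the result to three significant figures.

Rearranging: Q = [h_f·C^1.852·D^4.8704 / (10.67·L)]^(1/1.852)
Q = [30.3·135^1.852·0.589^4.8704 / (10.67·2010)]^0.540 = 0.9704 m³/s

Q ≈ 0.970 m³/s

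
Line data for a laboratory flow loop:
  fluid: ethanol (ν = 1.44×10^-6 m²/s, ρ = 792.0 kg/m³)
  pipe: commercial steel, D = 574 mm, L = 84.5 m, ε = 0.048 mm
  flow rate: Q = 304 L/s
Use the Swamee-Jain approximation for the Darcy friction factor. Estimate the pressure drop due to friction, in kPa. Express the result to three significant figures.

Δp ≈ 1.16 kPa

V = 4Q/(πD²) = 4·0.304/(π·0.574²) = 1.175 m/s
Re = VD/ν = 1.175·0.574/1.44×10^-6 = 4.68×10^5 → turbulent
ε/D = 0.048/574 = 8.36×10^-5
Swamee-Jain: f = 0.01439
h_f = f(L/D)V²/(2g) = 0.01439·(84.5/0.574)·1.175²/(2·9.81) = 0.1490 m
Δp = ρg·h_f = 792.0·9.81·0.1490 = 1.158 kPa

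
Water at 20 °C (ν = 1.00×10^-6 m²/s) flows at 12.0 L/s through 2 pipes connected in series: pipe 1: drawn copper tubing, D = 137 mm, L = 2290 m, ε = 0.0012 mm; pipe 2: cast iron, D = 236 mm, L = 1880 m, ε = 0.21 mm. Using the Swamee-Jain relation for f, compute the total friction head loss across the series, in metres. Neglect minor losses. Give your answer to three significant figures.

Pipe 1: V = 0.8140 m/s, Re = 1.12×10^5, ε/D = 8.76×10^-6, f = 0.01752, h_1 = f(L/D)V²/2g = 9.891 m
Pipe 2: V = 0.2743 m/s, Re = 6.47×10^4, ε/D = 8.90×10^-4, f = 0.02305, h_2 = f(L/D)V²/2g = 0.7043 m
Series → Q common, losses add: H = Σh = 10.60 m

H ≈ 10.6 m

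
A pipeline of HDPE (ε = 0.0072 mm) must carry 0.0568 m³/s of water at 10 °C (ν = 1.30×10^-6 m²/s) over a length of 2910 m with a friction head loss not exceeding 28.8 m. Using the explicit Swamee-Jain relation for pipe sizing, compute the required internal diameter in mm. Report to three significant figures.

D ≈ 213 mm

Swamee-Jain (Type III): D = 0.66·[ε^1.25·(LQ²/(gh_f))^4.75 + ν·Q^9.4·(L/(gh_f))^5.2]^0.04
LQ²/(gh_f) = 0.03323; L/(gh_f) = 10.30
Term 1 = ε^1.25·(…)^4.75 = 3.54×10^-14; Term 2 = ν·Q^9.4·(…)^5.2 = 4.69×10^-13
D = 0.66·(3.54×10^-14 + 4.69×10^-13)^0.04 = 0.2127 m = 213 mm
Check: V = 1.60 m/s, Re = 2.62×10^5, f = 0.01511, h_f = 27.0 m ≈ 28.8 m ✓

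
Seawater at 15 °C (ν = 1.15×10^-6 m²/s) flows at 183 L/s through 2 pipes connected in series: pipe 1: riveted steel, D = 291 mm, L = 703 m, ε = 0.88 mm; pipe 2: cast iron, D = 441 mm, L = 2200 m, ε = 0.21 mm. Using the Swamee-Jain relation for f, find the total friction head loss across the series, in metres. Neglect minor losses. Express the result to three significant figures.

H ≈ 31.2 m

Pipe 1: V = 2.752 m/s, Re = 6.96×10^5, ε/D = 0.00302, f = 0.02651, h_1 = f(L/D)V²/2g = 24.71 m
Pipe 2: V = 1.198 m/s, Re = 4.59×10^5, ε/D = 4.76×10^-4, f = 0.01771, h_2 = f(L/D)V²/2g = 6.462 m
Series → Q common, losses add: H = Σh = 31.17 m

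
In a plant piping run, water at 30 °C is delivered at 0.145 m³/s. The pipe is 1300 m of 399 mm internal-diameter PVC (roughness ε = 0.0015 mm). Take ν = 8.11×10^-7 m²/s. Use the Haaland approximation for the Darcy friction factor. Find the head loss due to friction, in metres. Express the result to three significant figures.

V = 4Q/(πD²) = 4·0.145/(π·0.399²) = 1.160 m/s
Re = VD/ν = 1.160·0.399/8.11×10^-7 = 5.71×10^5 → turbulent
ε/D = 0.0015/399 = 3.76×10^-6
Haaland: f = 0.01280
h_f = f(L/D)V²/(2g) = 0.01280·(1300/0.399)·1.160²/(2·9.81) = 2.860 m

h_f ≈ 2.86 m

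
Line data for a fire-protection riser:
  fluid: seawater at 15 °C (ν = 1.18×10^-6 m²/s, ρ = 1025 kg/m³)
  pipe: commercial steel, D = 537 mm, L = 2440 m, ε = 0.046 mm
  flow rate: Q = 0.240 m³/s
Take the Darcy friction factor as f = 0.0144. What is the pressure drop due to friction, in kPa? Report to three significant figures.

V = 4Q/(πD²) = 4·0.240/(π·0.537²) = 1.060 m/s
h_f = f(L/D)V²/(2g) = 0.01440·(2440/0.537)·1.060²/(2·9.81) = 3.745 m
Δp = ρg·h_f = 1025·9.81·3.745 = 37.65 kPa

Δp ≈ 37.7 kPa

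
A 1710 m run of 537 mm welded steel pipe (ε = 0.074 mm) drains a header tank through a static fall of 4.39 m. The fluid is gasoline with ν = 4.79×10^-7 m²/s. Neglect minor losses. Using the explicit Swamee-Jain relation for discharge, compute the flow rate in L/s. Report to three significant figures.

Swamee-Jain (Type II): Q = -0.965·√(gD⁵h_f/L)·ln[ε/(3.7D) + √(3.17ν²L/(gD³h_f))]
√(gD⁵h_f/L) = √(9.81·0.537⁵·4.39/1710) = 0.03354
ε/(3.7D) = 3.72×10^-5; √(3.17ν²L/(gD³h_f)) = 1.37×10^-5
Q = -0.965·0.03354·ln(5.090×10^-5) = 0.3199 m³/s
Check: V = 1.41 m/s, Re = 1.58×10^6, f = 0.01364, h_f = 4.42 m ≈ 4.39 m ✓

Q ≈ 320 L/s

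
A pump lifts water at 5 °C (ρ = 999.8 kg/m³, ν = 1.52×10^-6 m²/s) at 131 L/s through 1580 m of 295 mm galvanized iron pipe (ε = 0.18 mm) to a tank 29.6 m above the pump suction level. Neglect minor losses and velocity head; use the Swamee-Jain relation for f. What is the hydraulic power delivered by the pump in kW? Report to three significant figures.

P_hyd ≈ 62.1 kW

V = 4Q/(πD²) = 1.917 m/s; Re = 3.72×10^5; ε/D = 6.10×10^-4; f = 0.01870
h_f = f(L/D)V²/2g = 18.75 m
Total head H = z + h_f = 29.6 + 18.75 = 48.35 m
P_hyd = ρgQH = 999.8·9.81·0.131·48.35 = 62.12 kW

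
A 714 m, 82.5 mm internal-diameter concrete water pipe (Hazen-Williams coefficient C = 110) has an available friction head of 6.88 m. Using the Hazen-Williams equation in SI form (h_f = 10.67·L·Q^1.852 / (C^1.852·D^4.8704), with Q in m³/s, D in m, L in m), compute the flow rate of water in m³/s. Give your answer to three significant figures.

Q ≈ 0.00353 m³/s

Rearranging: Q = [h_f·C^1.852·D^4.8704 / (10.67·L)]^(1/1.852)
Q = [6.88·110^1.852·0.0825^4.8704 / (10.67·714)]^0.540 = 0.003533 m³/s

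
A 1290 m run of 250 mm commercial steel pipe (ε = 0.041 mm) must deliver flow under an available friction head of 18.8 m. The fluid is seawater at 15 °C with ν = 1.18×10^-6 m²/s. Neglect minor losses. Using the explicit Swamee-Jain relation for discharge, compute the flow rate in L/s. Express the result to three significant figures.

Q ≈ 106 L/s

Swamee-Jain (Type II): Q = -0.965·√(gD⁵h_f/L)·ln[ε/(3.7D) + √(3.17ν²L/(gD³h_f))]
√(gD⁵h_f/L) = √(9.81·0.250⁵·18.8/1290) = 0.01182
ε/(3.7D) = 4.43×10^-5; √(3.17ν²L/(gD³h_f)) = 4.45×10^-5
Q = -0.965·0.01182·ln(8.878×10^-5) = 0.1064 m³/s
Check: V = 2.17 m/s, Re = 4.59×10^5, f = 0.01529, h_f = 18.9 m ≈ 18.8 m ✓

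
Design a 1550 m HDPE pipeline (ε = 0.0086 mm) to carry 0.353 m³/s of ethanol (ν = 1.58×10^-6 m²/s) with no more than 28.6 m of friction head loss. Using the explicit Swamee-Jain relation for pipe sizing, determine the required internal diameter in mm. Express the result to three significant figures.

Swamee-Jain (Type III): D = 0.66·[ε^1.25·(LQ²/(gh_f))^4.75 + ν·Q^9.4·(L/(gh_f))^5.2]^0.04
LQ²/(gh_f) = 0.6884; L/(gh_f) = 5.525
Term 1 = ε^1.25·(…)^4.75 = 7.90×10^-8; Term 2 = ν·Q^9.4·(…)^5.2 = 6.42×10^-7
D = 0.66·(7.90×10^-8 + 6.42×10^-7)^0.04 = 0.3749 m = 375 mm
Check: V = 3.20 m/s, Re = 7.59×10^5, f = 0.01263, h_f = 27.2 m ≈ 28.6 m ✓

D ≈ 375 mm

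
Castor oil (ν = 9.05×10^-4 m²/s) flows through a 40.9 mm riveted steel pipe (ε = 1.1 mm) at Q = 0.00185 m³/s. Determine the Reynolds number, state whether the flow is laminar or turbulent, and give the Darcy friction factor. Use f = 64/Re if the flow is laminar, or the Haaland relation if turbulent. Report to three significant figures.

Re ≈ 63.6; laminar; f = 64/Re ≈ 1.01

V = 4Q/(πD²) = 1.408 m/s
Re = VD/ν = 1.408·0.0409/9.05×10^-4 = 63.6
Re < 2300 → laminar → f = 64/Re = 1.006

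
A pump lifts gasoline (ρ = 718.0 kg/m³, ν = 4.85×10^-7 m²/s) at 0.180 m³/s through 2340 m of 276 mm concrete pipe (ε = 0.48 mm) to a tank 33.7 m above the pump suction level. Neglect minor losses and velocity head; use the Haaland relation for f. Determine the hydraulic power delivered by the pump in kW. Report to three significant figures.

P_hyd ≈ 155 kW

V = 4Q/(πD²) = 3.009 m/s; Re = 1.71×10^6; ε/D = 0.00174; f = 0.02272
h_f = f(L/D)V²/2g = 88.89 m
Total head H = z + h_f = 33.7 + 88.89 = 122.6 m
P_hyd = ρgQH = 718.0·9.81·0.180·122.6 = 155.4 kW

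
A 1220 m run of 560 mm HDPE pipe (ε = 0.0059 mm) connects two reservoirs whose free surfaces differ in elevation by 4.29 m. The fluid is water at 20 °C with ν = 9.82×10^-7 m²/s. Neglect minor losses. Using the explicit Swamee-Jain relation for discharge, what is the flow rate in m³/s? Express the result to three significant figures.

Swamee-Jain (Type II): Q = -0.965·√(gD⁵h_f/L)·ln[ε/(3.7D) + √(3.17ν²L/(gD³h_f))]
√(gD⁵h_f/L) = √(9.81·0.560⁵·4.29/1220) = 0.04359
ε/(3.7D) = 2.85×10^-6; √(3.17ν²L/(gD³h_f)) = 2.25×10^-5
Q = -0.965·0.04359·ln(2.531×10^-5) = 0.4452 m³/s
Check: V = 1.81 m/s, Re = 1.03×10^6, f = 0.01181, h_f = 4.28 m ≈ 4.29 m ✓

Q ≈ 0.445 m³/s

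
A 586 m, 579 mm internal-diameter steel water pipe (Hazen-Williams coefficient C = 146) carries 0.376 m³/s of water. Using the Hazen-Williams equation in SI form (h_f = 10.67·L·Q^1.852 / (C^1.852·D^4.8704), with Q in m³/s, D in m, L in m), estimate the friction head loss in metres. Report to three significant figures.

h_f ≈ 1.43 m

h_f = 10.67·586·0.376^1.852 / (146^1.852·0.579^4.8704) = 1.435 m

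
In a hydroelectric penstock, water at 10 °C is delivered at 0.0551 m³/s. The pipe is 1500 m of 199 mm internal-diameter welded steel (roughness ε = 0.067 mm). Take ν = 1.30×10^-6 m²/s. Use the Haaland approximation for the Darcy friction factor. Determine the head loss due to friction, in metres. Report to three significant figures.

V = 4Q/(πD²) = 4·0.0551/(π·0.199²) = 1.772 m/s
Re = VD/ν = 1.772·0.199/1.30×10^-6 = 2.71×10^5 → turbulent
ε/D = 0.067/199 = 3.37×10^-4
Haaland: f = 0.01720
h_f = f(L/D)V²/(2g) = 0.01720·(1500/0.199)·1.772²/(2·9.81) = 20.74 m

h_f ≈ 20.7 m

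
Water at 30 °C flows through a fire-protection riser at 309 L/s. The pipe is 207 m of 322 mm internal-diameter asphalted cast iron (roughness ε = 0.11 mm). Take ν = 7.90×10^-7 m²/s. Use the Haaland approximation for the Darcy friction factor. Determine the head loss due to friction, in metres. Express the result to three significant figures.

V = 4Q/(πD²) = 4·0.309/(π·0.322²) = 3.795 m/s
Re = VD/ν = 3.795·0.322/7.90×10^-7 = 1.55×10^6 → turbulent
ε/D = 0.11/322 = 3.42×10^-4
Haaland: f = 0.01577
h_f = f(L/D)V²/(2g) = 0.01577·(207/0.322)·3.795²/(2·9.81) = 7.440 m

h_f ≈ 7.44 m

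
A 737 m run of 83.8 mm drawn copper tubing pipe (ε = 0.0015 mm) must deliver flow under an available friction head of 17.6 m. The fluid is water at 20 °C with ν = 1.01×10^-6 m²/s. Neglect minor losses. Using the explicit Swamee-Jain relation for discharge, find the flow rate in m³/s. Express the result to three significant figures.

Q ≈ 0.00831 m³/s

Swamee-Jain (Type II): Q = -0.965·√(gD⁵h_f/L)·ln[ε/(3.7D) + √(3.17ν²L/(gD³h_f))]
√(gD⁵h_f/L) = √(9.81·0.0838⁵·17.6/737) = 9.839×10^-4
ε/(3.7D) = 4.84×10^-6; √(3.17ν²L/(gD³h_f)) = 1.53×10^-4
Q = -0.965·9.839×10^-4·ln(1.580×10^-4) = 0.008311 m³/s
Check: V = 1.51 m/s, Re = 1.25×10^5, f = 0.01718, h_f = 17.5 m ≈ 17.6 m ✓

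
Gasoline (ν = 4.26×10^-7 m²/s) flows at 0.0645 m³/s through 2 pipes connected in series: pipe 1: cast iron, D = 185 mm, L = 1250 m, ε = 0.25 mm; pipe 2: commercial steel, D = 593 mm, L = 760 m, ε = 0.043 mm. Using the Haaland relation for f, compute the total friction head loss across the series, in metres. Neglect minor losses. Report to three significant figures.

H ≈ 42.5 m

Pipe 1: V = 2.400 m/s, Re = 1.04×10^6, ε/D = 0.00135, f = 0.02141, h_1 = f(L/D)V²/2g = 42.45 m
Pipe 2: V = 0.2335 m/s, Re = 3.25×10^5, ε/D = 7.25×10^-5, f = 0.01480, h_2 = f(L/D)V²/2g = 0.05275 m
Series → Q common, losses add: H = Σh = 42.50 m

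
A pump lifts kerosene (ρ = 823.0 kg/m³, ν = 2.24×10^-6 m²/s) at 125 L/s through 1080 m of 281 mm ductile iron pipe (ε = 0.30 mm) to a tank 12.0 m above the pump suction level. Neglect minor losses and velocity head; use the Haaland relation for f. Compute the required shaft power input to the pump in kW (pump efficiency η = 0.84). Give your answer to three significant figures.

V = 4Q/(πD²) = 2.016 m/s; Re = 2.53×10^5; ε/D = 0.00107; f = 0.02095
h_f = f(L/D)V²/2g = 16.67 m
Total head H = z + h_f = 12.0 + 16.67 = 28.67 m
P_hyd = ρgQH = 823.0·9.81·0.125·28.67 = 28.93 kW
P_shaft = P_hyd/η = 28.93/0.84 = 34.45 kW

P_shaft ≈ 34.4 kW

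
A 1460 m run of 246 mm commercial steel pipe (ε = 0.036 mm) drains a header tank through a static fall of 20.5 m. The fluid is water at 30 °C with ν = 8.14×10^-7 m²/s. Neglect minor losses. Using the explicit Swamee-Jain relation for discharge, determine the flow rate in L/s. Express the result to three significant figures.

Swamee-Jain (Type II): Q = -0.965·√(gD⁵h_f/L)·ln[ε/(3.7D) + √(3.17ν²L/(gD³h_f))]
√(gD⁵h_f/L) = √(9.81·0.246⁵·20.5/1460) = 0.01114
ε/(3.7D) = 3.96×10^-5; √(3.17ν²L/(gD³h_f)) = 3.20×10^-5
Q = -0.965·0.01114·ln(7.156×10^-5) = 0.1026 m³/s
Check: V = 2.16 m/s, Re = 6.52×10^5, f = 0.01461, h_f = 20.6 m ≈ 20.5 m ✓

Q ≈ 103 L/s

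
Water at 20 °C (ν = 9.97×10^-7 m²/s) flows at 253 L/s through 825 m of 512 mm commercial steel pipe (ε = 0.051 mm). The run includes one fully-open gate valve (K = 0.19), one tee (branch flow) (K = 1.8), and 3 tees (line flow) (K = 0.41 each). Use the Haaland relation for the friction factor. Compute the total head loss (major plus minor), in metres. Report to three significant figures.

V = 4Q/(πD²) = 1.229 m/s; V²/2g = 0.07696 m
Re = 6.31×10^5, ε/D = 9.96×10^-5 → f = 0.01390 (Haaland)
Major: h_f = f(L/D)·V²/2g = 0.01390·1611·0.07696 = 1.724 m
Minor: ΣK = 3.22; h_m = ΣK·V²/2g = 0.2478 m
Total H_L = 1.724 + 0.2478 = 1.971 m

H_L ≈ 1.97 m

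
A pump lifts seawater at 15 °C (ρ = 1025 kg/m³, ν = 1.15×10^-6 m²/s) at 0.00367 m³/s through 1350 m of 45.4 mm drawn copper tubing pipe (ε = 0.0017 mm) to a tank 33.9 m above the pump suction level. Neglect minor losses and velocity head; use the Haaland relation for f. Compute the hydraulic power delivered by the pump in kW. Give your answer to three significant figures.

P_hyd ≈ 6.54 kW

V = 4Q/(πD²) = 2.267 m/s; Re = 8.95×10^4; ε/D = 3.74×10^-5; f = 0.01839
h_f = f(L/D)V²/2g = 143.2 m
Total head H = z + h_f = 33.9 + 143.2 = 177.1 m
P_hyd = ρgQH = 1025·9.81·0.00367·177.1 = 6.536 kW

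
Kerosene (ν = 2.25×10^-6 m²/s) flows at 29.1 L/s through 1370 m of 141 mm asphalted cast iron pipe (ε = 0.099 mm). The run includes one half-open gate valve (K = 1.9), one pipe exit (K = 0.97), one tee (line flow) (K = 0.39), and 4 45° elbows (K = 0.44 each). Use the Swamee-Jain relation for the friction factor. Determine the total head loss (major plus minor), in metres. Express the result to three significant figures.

V = 4Q/(πD²) = 1.864 m/s; V²/2g = 0.1770 m
Re = 1.17×10^5, ε/D = 7.02×10^-4 → f = 0.02090 (Swamee-Jain)
Major: h_f = f(L/D)·V²/2g = 0.02090·9716·0.1770 = 35.94 m
Minor: ΣK = 5.02; h_m = ΣK·V²/2g = 0.8887 m
Total H_L = 35.94 + 0.8887 = 36.83 m

H_L ≈ 36.8 m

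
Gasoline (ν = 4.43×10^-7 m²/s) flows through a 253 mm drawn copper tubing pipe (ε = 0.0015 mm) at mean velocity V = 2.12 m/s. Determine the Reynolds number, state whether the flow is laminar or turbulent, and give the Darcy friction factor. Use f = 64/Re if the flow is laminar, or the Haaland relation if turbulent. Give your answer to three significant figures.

Re ≈ 1.21×10^6; turbulent; f ≈ 0.0113

Re = VD/ν = 2.120·0.253/4.43×10^-7 = 1.21×10^6
Re > 4000 → turbulent; ε/D = 5.93×10^-6
Haaland: f = 0.01134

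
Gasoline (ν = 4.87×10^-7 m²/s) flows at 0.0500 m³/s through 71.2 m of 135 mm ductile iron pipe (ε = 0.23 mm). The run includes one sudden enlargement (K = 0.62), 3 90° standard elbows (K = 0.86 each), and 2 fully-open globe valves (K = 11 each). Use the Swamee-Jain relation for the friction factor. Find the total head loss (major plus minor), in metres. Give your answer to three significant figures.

H_L ≈ 23.1 m

V = 4Q/(πD²) = 3.493 m/s; V²/2g = 0.6219 m
Re = 9.68×10^5, ε/D = 0.00170 → f = 0.02275 (Swamee-Jain)
Major: h_f = f(L/D)·V²/2g = 0.02275·527.4·0.6219 = 7.461 m
Minor: ΣK = 25.2; h_m = ΣK·V²/2g = 15.67 m
Total H_L = 7.461 + 15.67 = 23.13 m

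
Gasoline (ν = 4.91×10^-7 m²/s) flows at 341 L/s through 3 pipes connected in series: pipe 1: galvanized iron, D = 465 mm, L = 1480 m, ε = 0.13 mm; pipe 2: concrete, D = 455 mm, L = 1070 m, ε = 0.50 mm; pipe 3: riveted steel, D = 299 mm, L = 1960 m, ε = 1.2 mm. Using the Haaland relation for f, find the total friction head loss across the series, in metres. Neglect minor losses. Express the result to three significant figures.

Pipe 1: V = 2.008 m/s, Re = 1.90×10^6, ε/D = 2.80×10^-4, f = 0.01511, h_1 = f(L/D)V²/2g = 9.883 m
Pipe 2: V = 2.097 m/s, Re = 1.94×10^6, ε/D = 0.00110, f = 0.02026, h_2 = f(L/D)V²/2g = 10.68 m
Pipe 3: V = 4.856 m/s, Re = 2.96×10^6, ε/D = 0.00401, f = 0.02853, h_3 = f(L/D)V²/2g = 224.9 m
Series → Q common, losses add: H = Σh = 245.4 m

H ≈ 245 m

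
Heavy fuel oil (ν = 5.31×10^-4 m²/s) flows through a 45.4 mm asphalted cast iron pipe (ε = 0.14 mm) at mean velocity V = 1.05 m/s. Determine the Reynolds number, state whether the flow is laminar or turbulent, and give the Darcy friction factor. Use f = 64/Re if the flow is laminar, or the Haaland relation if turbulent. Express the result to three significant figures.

Re = VD/ν = 1.050·0.0454/5.31×10^-4 = 89.8
Re < 2300 → laminar → f = 64/Re = 0.7129

Re ≈ 89.8; laminar; f = 64/Re ≈ 0.713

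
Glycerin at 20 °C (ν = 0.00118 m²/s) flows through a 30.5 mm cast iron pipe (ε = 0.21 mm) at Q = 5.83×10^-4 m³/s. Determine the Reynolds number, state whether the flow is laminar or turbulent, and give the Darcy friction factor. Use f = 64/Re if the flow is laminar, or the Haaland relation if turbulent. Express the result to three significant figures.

V = 4Q/(πD²) = 0.7980 m/s
Re = VD/ν = 0.7980·0.0305/0.00118 = 20.6
Re < 2300 → laminar → f = 64/Re = 3.103

Re ≈ 20.6; laminar; f = 64/Re ≈ 3.10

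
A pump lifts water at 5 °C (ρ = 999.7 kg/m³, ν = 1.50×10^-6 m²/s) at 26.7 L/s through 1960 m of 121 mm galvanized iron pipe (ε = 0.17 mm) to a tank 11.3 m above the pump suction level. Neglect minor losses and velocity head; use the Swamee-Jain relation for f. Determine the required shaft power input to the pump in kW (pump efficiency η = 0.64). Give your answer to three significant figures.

P_shaft ≈ 46.0 kW

V = 4Q/(πD²) = 2.322 m/s; Re = 1.87×10^5; ε/D = 0.00140; f = 0.02273
h_f = f(L/D)V²/2g = 101.2 m
Total head H = z + h_f = 11.3 + 101.2 = 112.5 m
P_hyd = ρgQH = 999.7·9.81·0.0267·112.5 = 29.46 kW
P_shaft = P_hyd/η = 29.46/0.64 = 46.02 kW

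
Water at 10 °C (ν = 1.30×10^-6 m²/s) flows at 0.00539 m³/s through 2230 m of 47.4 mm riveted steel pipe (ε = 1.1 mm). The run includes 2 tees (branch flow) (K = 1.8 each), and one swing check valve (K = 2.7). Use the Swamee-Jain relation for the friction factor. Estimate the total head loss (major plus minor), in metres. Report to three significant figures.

H_L ≈ 1170 m

V = 4Q/(πD²) = 3.055 m/s; V²/2g = 0.4755 m
Re = 1.11×10^5, ε/D = 0.0232 → f = 0.05206 (Swamee-Jain)
Major: h_f = f(L/D)·V²/2g = 0.05206·47046·0.4755 = 1165 m
Minor: ΣK = 6.30; h_m = ΣK·V²/2g = 2.996 m
Total H_L = 1165 + 2.996 = 1168 m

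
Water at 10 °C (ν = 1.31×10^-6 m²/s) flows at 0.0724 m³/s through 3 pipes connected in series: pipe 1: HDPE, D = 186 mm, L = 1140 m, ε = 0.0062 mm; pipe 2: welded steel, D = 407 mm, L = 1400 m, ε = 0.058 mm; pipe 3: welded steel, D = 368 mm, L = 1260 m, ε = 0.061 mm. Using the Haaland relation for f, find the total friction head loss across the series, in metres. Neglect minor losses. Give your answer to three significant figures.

H ≈ 33.5 m

Pipe 1: V = 2.665 m/s, Re = 3.78×10^5, ε/D = 3.33×10^-5, f = 0.01407, h_1 = f(L/D)V²/2g = 31.21 m
Pipe 2: V = 0.5565 m/s, Re = 1.73×10^5, ε/D = 1.43×10^-4, f = 0.01685, h_2 = f(L/D)V²/2g = 0.9149 m
Pipe 3: V = 0.6807 m/s, Re = 1.91×10^5, ε/D = 1.66×10^-4, f = 0.01675, h_3 = f(L/D)V²/2g = 1.354 m
Series → Q common, losses add: H = Σh = 33.48 m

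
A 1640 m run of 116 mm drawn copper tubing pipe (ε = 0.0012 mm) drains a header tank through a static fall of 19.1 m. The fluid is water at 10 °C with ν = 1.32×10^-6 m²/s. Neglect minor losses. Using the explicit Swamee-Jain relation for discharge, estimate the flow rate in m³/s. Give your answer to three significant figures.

Q ≈ 0.0129 m³/s

Swamee-Jain (Type II): Q = -0.965·√(gD⁵h_f/L)·ln[ε/(3.7D) + √(3.17ν²L/(gD³h_f))]
√(gD⁵h_f/L) = √(9.81·0.116⁵·19.1/1640) = 0.001549
ε/(3.7D) = 2.80×10^-6; √(3.17ν²L/(gD³h_f)) = 1.76×10^-4
Q = -0.965·0.001549·ln(1.788×10^-4) = 0.01290 m³/s
Check: V = 1.22 m/s, Re = 1.07×10^5, f = 0.01767, h_f = 19.0 m ≈ 19.1 m ✓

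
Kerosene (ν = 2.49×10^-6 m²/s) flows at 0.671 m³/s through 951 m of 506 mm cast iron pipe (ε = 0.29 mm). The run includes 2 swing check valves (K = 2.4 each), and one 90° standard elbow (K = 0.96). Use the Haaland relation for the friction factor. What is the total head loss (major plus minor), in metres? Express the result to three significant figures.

V = 4Q/(πD²) = 3.337 m/s; V²/2g = 0.5675 m
Re = 6.78×10^5, ε/D = 5.73×10^-4 → f = 0.01784 (Haaland)
Major: h_f = f(L/D)·V²/2g = 0.01784·1879·0.5675 = 19.02 m
Minor: ΣK = 5.76; h_m = ΣK·V²/2g = 3.269 m
Total H_L = 19.02 + 3.269 = 22.29 m

H_L ≈ 22.3 m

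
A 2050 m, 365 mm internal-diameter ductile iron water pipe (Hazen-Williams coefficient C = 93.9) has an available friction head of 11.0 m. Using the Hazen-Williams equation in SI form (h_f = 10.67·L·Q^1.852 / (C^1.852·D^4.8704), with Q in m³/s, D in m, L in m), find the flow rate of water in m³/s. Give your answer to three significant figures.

Rearranging: Q = [h_f·C^1.852·D^4.8704 / (10.67·L)]^(1/1.852)
Q = [11.0·93.9^1.852·0.365^4.8704 / (10.67·2050)]^0.540 = 0.1098 m³/s

Q ≈ 0.110 m³/s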